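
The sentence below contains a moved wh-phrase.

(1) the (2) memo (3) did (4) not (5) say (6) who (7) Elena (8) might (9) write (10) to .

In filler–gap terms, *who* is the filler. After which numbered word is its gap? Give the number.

10

Underlying clause: Elena might write to who.
'who' is the object of the preposition 'to'. It moves to the left edge, and the trace sits right after 'to':
The memo did not say who Elena might write to ___.
'to' is word 10.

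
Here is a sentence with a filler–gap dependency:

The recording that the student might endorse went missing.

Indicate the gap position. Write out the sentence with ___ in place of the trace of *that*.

The recording that the student might endorse ___ went missing.

The filler 'that' is interpreted as the direct object of 'endorse'. The gap is right after 'endorse'.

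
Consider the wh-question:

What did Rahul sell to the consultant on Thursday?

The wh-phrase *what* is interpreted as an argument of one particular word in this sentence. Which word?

sell

Before movement: Rahul did sell what to the consultant on Thursday.
'what' functions as the direct object of 'sell'. Fronting leaves a gap immediately after 'sell':
What did Rahul sell ___ to the consultant on Thursday?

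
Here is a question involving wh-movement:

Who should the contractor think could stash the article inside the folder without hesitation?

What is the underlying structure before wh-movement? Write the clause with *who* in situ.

'who' is the subject of the clause embedded under 'think'. Fronting leaves a gap immediately after 'think':
Who should the contractor think ___ could stash the article inside the folder without hesitation?

The contractor should think who could stash the article inside the folder without hesitation.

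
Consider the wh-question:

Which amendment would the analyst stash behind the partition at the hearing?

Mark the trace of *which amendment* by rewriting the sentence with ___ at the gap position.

Which amendment would the analyst stash ___ behind the partition at the hearing?

In situ: The analyst would stash which amendment behind the partition at the hearing.
'which amendment' functions as the direct object of 'stash'. The gap is right after 'stash'.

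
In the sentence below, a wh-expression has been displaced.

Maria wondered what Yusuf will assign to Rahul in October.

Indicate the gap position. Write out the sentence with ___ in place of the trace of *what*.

Maria wondered what Yusuf will assign ___ to Rahul in October.

Pre-movement form: Yusuf will assign what to Rahul in October.
'what' is the direct object of 'assign'. The gap is right after 'assign'.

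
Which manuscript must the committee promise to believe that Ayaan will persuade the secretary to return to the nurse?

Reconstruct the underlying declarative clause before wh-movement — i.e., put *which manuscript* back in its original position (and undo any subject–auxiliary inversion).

'which manuscript' functions as the direct object of 'return'. Fronting leaves a gap immediately after 'return':
Which manuscript must the committee promise to believe that Ayaan will persuade the secretary to return ___ to the nurse?

The committee must promise to believe that Ayaan will persuade the secretary to return which manuscript to the nurse.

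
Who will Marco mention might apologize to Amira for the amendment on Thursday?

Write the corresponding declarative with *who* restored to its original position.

Marco will mention who might apologize to Amira for the amendment on Thursday.

'who' functions as the subject of the clause embedded under 'mention'. Fronting leaves a gap immediately after 'mention':
Who will Marco mention ___ might apologize to Amira for the amendment on Thursday?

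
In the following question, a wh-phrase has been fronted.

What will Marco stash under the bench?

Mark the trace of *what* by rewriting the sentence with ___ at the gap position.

Pre-movement form: Marco will stash what under the bench.
'what' is the direct object of 'stash'. The gap is right after 'stash'.

What will Marco stash ___ under the bench?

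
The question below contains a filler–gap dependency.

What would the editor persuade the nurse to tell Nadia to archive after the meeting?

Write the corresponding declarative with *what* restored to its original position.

The editor would persuade the nurse to tell Nadia to archive what after the meeting.

'what' functions as the direct object of 'archive'. Wh-movement fronts it, leaving a gap right after 'archive':
What would the editor persuade the nurse to tell Nadia to archive ___ after the meeting?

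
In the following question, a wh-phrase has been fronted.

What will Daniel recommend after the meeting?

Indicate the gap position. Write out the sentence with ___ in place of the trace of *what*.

What will Daniel recommend ___ after the meeting?

Underlying clause: Daniel will recommend what after the meeting.
'what' functions as the direct object of 'recommend'. The gap is right after 'recommend'.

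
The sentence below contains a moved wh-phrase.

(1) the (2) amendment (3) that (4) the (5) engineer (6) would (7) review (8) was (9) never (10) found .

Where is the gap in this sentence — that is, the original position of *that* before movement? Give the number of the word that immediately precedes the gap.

7

The filler 'that' is interpreted as the direct object of 'review'. Fronting leaves a gap immediately after 'review':
The amendment that the engineer would review ___ was never found.
'review' is word 7.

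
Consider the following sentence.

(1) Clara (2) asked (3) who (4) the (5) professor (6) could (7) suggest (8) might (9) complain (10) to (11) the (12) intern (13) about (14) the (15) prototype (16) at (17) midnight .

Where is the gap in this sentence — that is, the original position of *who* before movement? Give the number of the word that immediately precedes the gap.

7

Underlying clause: The professor could suggest who might complain to the intern about the prototype at midnight.
The filler 'who' is interpreted as the subject of the clause embedded under 'suggest'. Fronting leaves a gap immediately after 'suggest':
Clara asked who the professor could suggest ___ might complain to the intern about the prototype at midnight.
'suggest' is word 7.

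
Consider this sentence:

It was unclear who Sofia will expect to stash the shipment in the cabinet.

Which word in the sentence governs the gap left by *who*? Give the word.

Before movement: Sofia will expect who to stash the shipment in the cabinet.
The filler 'who' is interpreted as the direct object of 'expect'. Wh-movement fronts it, leaving a gap right after 'expect':
It was unclear who Sofia will expect ___ to stash the shipment in the cabinet.

expect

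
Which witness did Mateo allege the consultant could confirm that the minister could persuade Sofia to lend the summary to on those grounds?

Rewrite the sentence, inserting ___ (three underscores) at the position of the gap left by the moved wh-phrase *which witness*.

Which witness did Mateo allege the consultant could confirm that the minister could persuade Sofia to lend the summary to ___ on those grounds?

Before movement: Mateo did allege the consultant could confirm that the minister could persuade Sofia to lend the summary to which witness on those grounds.
'which witness' functions as the object of the preposition 'to' (recipient of 'lend'). The gap is right after 'to'.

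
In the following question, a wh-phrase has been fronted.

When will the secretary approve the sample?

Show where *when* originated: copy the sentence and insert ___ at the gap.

In situ: The secretary will approve the sample when.
The filler 'when' is interpreted as the temporal adjunct. The gap is right after 'sample'.

When will the secretary approve the sample ___?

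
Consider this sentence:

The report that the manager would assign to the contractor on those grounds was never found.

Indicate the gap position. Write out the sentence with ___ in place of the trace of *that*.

The filler 'that' is interpreted as the direct object of 'assign'. The gap is right after 'assign'.

The report that the manager would assign ___ to the contractor on those grounds was never found.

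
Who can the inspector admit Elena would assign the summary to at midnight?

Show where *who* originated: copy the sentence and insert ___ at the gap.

Before movement: The inspector can admit Elena would assign the summary to who at midnight.
'who' is the object of the preposition 'to' (recipient of 'assign'). The gap is right after 'to'.

Who can the inspector admit Elena would assign the summary to ___ at midnight?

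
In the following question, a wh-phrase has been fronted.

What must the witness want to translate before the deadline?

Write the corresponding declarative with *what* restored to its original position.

The filler 'what' is interpreted as the direct object of 'translate'. It moves to the left edge, and the trace sits right after 'translate':
What must the witness want to translate ___ before the deadline?

The witness must want to translate what before the deadline.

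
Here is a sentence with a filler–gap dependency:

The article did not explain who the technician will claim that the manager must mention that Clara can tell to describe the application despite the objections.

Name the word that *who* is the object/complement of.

In situ: The technician will claim that the manager must mention that Clara can tell who to describe the application despite the objections.
'who' is the direct object of 'tell'. It moves to the left edge, and the trace sits right after 'tell':
The article did not explain who the technician will claim that the manager must mention that Clara can tell ___ to describe the application despite the objections.

tell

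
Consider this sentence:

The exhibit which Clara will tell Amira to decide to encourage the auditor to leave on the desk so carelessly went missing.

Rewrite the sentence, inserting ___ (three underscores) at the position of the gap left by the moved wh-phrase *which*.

The exhibit which Clara will tell Amira to decide to encourage the auditor to leave ___ on the desk so carelessly went missing.

The filler 'which' is interpreted as the direct object of 'leave'. The gap is right after 'leave'.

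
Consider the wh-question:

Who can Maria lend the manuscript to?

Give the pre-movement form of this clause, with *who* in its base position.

Maria can lend the manuscript to who.

The filler 'who' is interpreted as the object of the preposition 'to' (recipient of 'lend'). Wh-movement fronts it, leaving a gap right after 'to':
Who can Maria lend the manuscript to ___?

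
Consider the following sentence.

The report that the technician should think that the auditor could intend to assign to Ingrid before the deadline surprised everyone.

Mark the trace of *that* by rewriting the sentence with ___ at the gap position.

'that' functions as the direct object of 'assign'. The gap is right after 'assign'.

The report that the technician should think that the auditor could intend to assign ___ to Ingrid before the deadline surprised everyone.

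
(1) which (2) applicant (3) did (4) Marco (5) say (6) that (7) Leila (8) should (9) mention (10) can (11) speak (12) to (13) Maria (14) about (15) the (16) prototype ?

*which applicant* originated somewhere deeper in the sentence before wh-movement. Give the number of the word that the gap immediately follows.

9

Underlying clause: Marco did say that Leila should mention which applicant can speak to Maria about the prototype.
'which applicant' functions as the subject of the clause embedded under 'mention'. Wh-movement fronts it, leaving a gap right after 'mention':
Which applicant did Marco say that Leila should mention ___ can speak to Maria about the prototype?
'mention' is word 9.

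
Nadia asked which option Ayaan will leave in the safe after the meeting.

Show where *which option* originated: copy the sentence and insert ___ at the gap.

In situ: Ayaan will leave which option in the safe after the meeting.
'which option' is the direct object of 'leave'. The gap is right after 'leave'.

Nadia asked which option Ayaan will leave ___ in the safe after the meeting.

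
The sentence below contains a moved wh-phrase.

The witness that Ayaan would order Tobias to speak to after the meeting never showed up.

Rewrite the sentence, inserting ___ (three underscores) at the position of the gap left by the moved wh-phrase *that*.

The witness that Ayaan would order Tobias to speak to ___ after the meeting never showed up.

The filler 'that' is interpreted as the object of the preposition 'to'. The gap is right after 'to'.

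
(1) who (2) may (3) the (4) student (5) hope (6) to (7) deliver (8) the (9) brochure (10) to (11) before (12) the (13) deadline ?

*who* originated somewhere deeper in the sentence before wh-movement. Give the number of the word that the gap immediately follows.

10

Underlying clause: The student may hope to deliver the brochure to who before the deadline.
'who' is the object of the preposition 'to' (recipient of 'deliver'). Wh-movement fronts it, leaving a gap right after 'to':
Who may the student hope to deliver the brochure to ___ before the deadline?
'to' is word 10.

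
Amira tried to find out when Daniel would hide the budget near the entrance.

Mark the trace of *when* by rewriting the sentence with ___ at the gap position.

Amira tried to find out when Daniel would hide the budget near the entrance ___.

In situ: Daniel would hide the budget near the entrance when.
'when' functions as the temporal adjunct. The gap is right after 'entrance'.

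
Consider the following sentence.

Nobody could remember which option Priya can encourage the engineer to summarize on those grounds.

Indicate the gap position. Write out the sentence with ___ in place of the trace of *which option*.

Nobody could remember which option Priya can encourage the engineer to summarize ___ on those grounds.

Pre-movement form: Priya can encourage the engineer to summarize which option on those grounds.
The filler 'which option' is interpreted as the direct object of 'summarize'. The gap is right after 'summarize'.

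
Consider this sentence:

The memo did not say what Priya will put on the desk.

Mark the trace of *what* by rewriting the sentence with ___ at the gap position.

The memo did not say what Priya will put ___ on the desk.

Underlying clause: Priya will put what on the desk.
'what' is the direct object of 'put'. The gap is right after 'put'.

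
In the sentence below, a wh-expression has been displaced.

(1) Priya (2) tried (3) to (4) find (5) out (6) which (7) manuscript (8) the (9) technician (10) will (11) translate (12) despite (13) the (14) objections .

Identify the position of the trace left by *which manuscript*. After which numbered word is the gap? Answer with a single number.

Pre-movement form: The technician will translate which manuscript despite the objections.
'which manuscript' functions as the direct object of 'translate'. Wh-movement fronts it, leaving a gap right after 'translate':
Priya tried to find out which manuscript the technician will translate ___ despite the objections.
'translate' is word 11.

11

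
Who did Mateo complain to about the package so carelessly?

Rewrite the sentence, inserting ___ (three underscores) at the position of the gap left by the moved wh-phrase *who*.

Who did Mateo complain to ___ about the package so carelessly?

Underlying clause: Mateo did complain to who about the package so carelessly.
The filler 'who' is interpreted as the object of the preposition 'to'. The gap is right after 'to'.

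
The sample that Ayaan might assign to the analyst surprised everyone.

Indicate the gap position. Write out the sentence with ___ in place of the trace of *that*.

The sample that Ayaan might assign ___ to the analyst surprised everyone.

'that' functions as the direct object of 'assign'. The gap is right after 'assign'.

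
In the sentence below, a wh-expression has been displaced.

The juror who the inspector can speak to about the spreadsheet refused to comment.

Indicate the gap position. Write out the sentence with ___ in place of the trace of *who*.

The filler 'who' is interpreted as the object of the preposition 'to'. The gap is right after 'to'.

The juror who the inspector can speak to ___ about the spreadsheet refused to comment.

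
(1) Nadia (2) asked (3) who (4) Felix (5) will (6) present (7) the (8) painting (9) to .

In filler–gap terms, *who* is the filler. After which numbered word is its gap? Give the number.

Underlying clause: Felix will present the painting to who.
The filler 'who' is interpreted as the object of the preposition 'to' (recipient of 'present'). Wh-movement fronts it, leaving a gap right after 'to':
Nadia asked who Felix will present the painting to ___.
'to' is word 9.

9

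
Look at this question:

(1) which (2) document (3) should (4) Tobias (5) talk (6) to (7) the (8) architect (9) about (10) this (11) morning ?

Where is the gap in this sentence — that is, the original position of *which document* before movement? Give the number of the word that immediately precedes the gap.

9

Before movement: Tobias should talk to the architect about which document this morning.
'which document' is the object of the preposition 'about'. Fronting leaves a gap immediately after 'about':
Which document should Tobias talk to the architect about ___ this morning?
'about' is word 9.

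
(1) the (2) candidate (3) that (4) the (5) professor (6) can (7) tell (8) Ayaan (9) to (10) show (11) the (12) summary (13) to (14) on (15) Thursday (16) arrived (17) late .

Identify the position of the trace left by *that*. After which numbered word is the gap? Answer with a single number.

'that' functions as the object of the preposition 'to' (recipient of 'show'). It moves to the left edge, and the trace sits right after 'to':
The candidate that the professor can tell Ayaan to show the summary to ___ on Thursday arrived late.
'to' is word 13.

13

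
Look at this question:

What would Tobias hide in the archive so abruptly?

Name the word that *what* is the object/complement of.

Pre-movement form: Tobias would hide what in the archive so abruptly.
'what' functions as the direct object of 'hide'. It moves to the left edge, and the trace sits right after 'hide':
What would Tobias hide ___ in the archive so abruptly?

hide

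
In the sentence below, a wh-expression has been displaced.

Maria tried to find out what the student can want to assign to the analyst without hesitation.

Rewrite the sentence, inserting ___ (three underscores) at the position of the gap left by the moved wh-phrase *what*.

Maria tried to find out what the student can want to assign ___ to the analyst without hesitation.

Pre-movement form: The student can want to assign what to the analyst without hesitation.
'what' functions as the direct object of 'assign'. The gap is right after 'assign'.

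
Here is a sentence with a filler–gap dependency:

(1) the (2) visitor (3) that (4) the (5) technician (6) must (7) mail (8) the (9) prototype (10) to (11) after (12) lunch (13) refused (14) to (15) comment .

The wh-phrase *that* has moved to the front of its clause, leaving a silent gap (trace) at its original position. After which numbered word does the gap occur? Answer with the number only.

'that' functions as the object of the preposition 'to' (recipient of 'mail'). Wh-movement fronts it, leaving a gap right after 'to':
The visitor that the technician must mail the prototype to ___ after lunch refused to comment.
'to' is word 10.

10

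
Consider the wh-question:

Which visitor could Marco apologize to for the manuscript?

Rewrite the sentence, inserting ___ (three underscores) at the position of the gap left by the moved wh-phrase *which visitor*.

Which visitor could Marco apologize to ___ for the manuscript?

Before movement: Marco could apologize to which visitor for the manuscript.
The filler 'which visitor' is interpreted as the object of the preposition 'to'. The gap is right after 'to'.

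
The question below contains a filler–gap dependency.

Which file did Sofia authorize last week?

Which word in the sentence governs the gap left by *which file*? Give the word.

authorize

Underlying clause: Sofia did authorize which file last week.
'which file' functions as the direct object of 'authorize'. Wh-movement fronts it, leaving a gap right after 'authorize':
Which file did Sofia authorize ___ last week?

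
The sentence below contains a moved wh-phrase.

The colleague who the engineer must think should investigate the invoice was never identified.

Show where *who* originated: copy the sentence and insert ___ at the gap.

The colleague who the engineer must think ___ should investigate the invoice was never identified.

'who' is the subject of the clause embedded under 'think'. The gap is right after 'think'.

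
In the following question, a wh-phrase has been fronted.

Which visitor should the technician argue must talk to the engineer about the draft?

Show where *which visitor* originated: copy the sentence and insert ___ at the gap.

Which visitor should the technician argue ___ must talk to the engineer about the draft?

In situ: The technician should argue which visitor must talk to the engineer about the draft.
'which visitor' functions as the subject of the clause embedded under 'argue'. The gap is right after 'argue'.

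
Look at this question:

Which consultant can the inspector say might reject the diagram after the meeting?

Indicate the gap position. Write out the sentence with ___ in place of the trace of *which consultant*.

In situ: The inspector can say which consultant might reject the diagram after the meeting.
The filler 'which consultant' is interpreted as the subject of the clause embedded under 'say'. The gap is right after 'say'.

Which consultant can the inspector say ___ might reject the diagram after the meeting?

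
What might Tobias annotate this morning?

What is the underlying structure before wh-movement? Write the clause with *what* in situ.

Tobias might annotate what this morning.

'what' is the direct object of 'annotate'. It moves to the left edge, and the trace sits right after 'annotate':
What might Tobias annotate ___ this morning?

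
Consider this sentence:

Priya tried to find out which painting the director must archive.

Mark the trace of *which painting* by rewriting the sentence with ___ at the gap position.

Underlying clause: The director must archive which painting.
'which painting' is the direct object of 'archive'. The gap is right after 'archive'.

Priya tried to find out which painting the director must archive ___.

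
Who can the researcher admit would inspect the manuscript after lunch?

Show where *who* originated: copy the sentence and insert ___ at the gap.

Pre-movement form: The researcher can admit who would inspect the manuscript after lunch.
'who' functions as the subject of the clause embedded under 'admit'. The gap is right after 'admit'.

Who can the researcher admit ___ would inspect the manuscript after lunch?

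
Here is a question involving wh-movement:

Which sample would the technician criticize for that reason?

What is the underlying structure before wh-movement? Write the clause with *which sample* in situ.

The filler 'which sample' is interpreted as the direct object of 'criticize'. Wh-movement fronts it, leaving a gap right after 'criticize':
Which sample would the technician criticize ___ for that reason?

The technician would criticize which sample for that reason.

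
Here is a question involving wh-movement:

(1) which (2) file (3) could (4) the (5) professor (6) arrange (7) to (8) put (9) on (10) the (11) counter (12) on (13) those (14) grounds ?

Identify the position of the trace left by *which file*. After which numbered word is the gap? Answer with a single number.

Pre-movement form: The professor could arrange to put which file on the counter on those grounds.
'which file' is the direct object of 'put'. Fronting leaves a gap immediately after 'put':
Which file could the professor arrange to put ___ on the counter on those grounds?
'put' is word 8.

8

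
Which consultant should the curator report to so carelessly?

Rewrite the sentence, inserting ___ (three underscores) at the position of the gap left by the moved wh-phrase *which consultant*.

Pre-movement form: The curator should report to which consultant so carelessly.
The filler 'which consultant' is interpreted as the object of the preposition 'to'. The gap is right after 'to'.

Which consultant should the curator report to ___ so carelessly?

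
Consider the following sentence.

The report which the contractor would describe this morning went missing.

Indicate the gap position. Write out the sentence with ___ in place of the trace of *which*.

The filler 'which' is interpreted as the direct object of 'describe'. The gap is right after 'describe'.

The report which the contractor would describe ___ this morning went missing.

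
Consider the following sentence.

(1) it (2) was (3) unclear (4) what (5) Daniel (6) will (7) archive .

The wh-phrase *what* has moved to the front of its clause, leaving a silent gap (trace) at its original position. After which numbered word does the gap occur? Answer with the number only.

7

In situ: Daniel will archive what.
'what' is the direct object of 'archive'. It moves to the left edge, and the trace sits right after 'archive':
It was unclear what Daniel will archive ___.
'archive' is word 7.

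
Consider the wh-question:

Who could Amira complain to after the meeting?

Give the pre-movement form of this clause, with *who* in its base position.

Amira could complain to who after the meeting.

'who' is the object of the preposition 'to'. Wh-movement fronts it, leaving a gap right after 'to':
Who could Amira complain to ___ after the meeting?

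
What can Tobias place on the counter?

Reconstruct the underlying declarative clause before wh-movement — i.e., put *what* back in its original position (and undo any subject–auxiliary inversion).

Tobias can place what on the counter.

'what' is the direct object of 'place'. Fronting leaves a gap immediately after 'place':
What can Tobias place ___ on the counter?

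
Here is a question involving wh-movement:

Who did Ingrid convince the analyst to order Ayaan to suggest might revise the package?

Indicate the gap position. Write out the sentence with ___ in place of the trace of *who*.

Who did Ingrid convince the analyst to order Ayaan to suggest ___ might revise the package?

Pre-movement form: Ingrid did convince the analyst to order Ayaan to suggest who might revise the package.
The filler 'who' is interpreted as the subject of the clause embedded under 'suggest'. The gap is right after 'suggest'.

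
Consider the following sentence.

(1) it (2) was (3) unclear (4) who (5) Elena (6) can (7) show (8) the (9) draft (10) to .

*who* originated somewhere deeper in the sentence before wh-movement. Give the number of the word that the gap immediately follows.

Underlying clause: Elena can show the draft to who.
'who' is the object of the preposition 'to' (recipient of 'show'). Fronting leaves a gap immediately after 'to':
It was unclear who Elena can show the draft to ___.
'to' is word 10.

10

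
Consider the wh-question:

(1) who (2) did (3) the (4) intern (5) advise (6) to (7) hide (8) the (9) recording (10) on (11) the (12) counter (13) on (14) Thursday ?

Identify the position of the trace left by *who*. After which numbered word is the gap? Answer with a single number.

Underlying clause: The intern did advise who to hide the recording on the counter on Thursday.
The filler 'who' is interpreted as the direct object of 'advise'. Wh-movement fronts it, leaving a gap right after 'advise':
Who did the intern advise ___ to hide the recording on the counter on Thursday?
'advise' is word 5.

5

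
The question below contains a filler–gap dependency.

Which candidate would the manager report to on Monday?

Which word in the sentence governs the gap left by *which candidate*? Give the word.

Underlying clause: The manager would report to which candidate on Monday.
The filler 'which candidate' is interpreted as the object of the preposition 'to'. It moves to the left edge, and the trace sits right after 'to':
Which candidate would the manager report to ___ on Monday?

to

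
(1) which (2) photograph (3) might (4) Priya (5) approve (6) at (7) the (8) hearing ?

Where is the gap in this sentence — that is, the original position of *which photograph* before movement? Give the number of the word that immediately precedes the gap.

Before movement: Priya might approve which photograph at the hearing.
The filler 'which photograph' is interpreted as the direct object of 'approve'. It moves to the left edge, and the trace sits right after 'approve':
Which photograph might Priya approve ___ at the hearing?
'approve' is word 5.

5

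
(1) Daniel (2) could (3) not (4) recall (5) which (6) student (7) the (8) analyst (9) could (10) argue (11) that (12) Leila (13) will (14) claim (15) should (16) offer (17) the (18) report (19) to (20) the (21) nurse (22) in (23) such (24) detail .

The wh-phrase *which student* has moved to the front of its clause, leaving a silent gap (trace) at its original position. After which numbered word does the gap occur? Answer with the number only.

14

In situ: The analyst could argue that Leila will claim which student should offer the report to the nurse in such detail.
'which student' functions as the subject of the clause embedded under 'claim'. It moves to the left edge, and the trace sits right after 'claim':
Daniel could not recall which student the analyst could argue that Leila will claim ___ should offer the report to the nurse in such detail.
'claim' is word 14.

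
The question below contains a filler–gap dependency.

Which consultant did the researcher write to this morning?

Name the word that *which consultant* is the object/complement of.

Underlying clause: The researcher did write to which consultant this morning.
'which consultant' is the object of the preposition 'to'. Wh-movement fronts it, leaving a gap right after 'to':
Which consultant did the researcher write to ___ this morning?

to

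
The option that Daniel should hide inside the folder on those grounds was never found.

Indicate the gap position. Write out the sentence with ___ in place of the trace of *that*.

The option that Daniel should hide ___ inside the folder on those grounds was never found.

The filler 'that' is interpreted as the direct object of 'hide'. The gap is right after 'hide'.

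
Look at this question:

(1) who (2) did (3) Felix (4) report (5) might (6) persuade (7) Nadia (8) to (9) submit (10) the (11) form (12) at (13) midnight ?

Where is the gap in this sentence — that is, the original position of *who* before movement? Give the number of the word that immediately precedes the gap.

Pre-movement form: Felix did report who might persuade Nadia to submit the form at midnight.
The filler 'who' is interpreted as the subject of the clause embedded under 'report'. It moves to the left edge, and the trace sits right after 'report':
Who did Felix report ___ might persuade Nadia to submit the form at midnight?
'report' is word 4.

4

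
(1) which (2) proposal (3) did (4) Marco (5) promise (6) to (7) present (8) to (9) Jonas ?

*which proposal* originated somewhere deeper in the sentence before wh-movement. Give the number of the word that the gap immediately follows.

Pre-movement form: Marco did promise to present which proposal to Jonas.
'which proposal' functions as the direct object of 'present'. Wh-movement fronts it, leaving a gap right after 'present':
Which proposal did Marco promise to present ___ to Jonas?
'present' is word 7.

7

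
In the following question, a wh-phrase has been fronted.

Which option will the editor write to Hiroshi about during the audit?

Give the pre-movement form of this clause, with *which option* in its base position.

The editor will write to Hiroshi about which option during the audit.

'which option' functions as the object of the preposition 'about'. It moves to the left edge, and the trace sits right after 'about':
Which option will the editor write to Hiroshi about ___ during the audit?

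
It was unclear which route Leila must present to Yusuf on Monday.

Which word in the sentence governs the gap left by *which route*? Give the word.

present

Before movement: Leila must present which route to Yusuf on Monday.
'which route' is the direct object of 'present'. It moves to the left edge, and the trace sits right after 'present':
It was unclear which route Leila must present ___ to Yusuf on Monday.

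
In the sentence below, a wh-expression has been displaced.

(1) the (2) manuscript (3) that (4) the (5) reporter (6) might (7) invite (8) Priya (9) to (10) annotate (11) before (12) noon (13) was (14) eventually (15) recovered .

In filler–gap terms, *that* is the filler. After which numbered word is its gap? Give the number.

'that' functions as the direct object of 'annotate'. Fronting leaves a gap immediately after 'annotate':
The manuscript that the reporter might invite Priya to annotate ___ before noon was eventually recovered.
'annotate' is word 10.

10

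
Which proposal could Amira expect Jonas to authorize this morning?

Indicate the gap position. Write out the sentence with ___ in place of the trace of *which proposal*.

Pre-movement form: Amira could expect Jonas to authorize which proposal this morning.
'which proposal' functions as the direct object of 'authorize'. The gap is right after 'authorize'.

Which proposal could Amira expect Jonas to authorize ___ this morning?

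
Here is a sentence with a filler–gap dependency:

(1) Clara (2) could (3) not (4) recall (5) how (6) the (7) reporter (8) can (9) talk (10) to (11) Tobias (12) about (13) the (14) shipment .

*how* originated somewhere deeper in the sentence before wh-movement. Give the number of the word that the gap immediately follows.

In situ: The reporter can talk to Tobias about the shipment how.
The filler 'how' is interpreted as the manner adjunct. Wh-movement fronts it, leaving a gap right after 'shipment':
Clara could not recall how the reporter can talk to Tobias about the shipment ___.
'shipment' is word 14.

14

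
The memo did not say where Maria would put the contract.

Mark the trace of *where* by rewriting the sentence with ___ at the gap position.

Pre-movement form: Maria would put the contract where.
'where' functions as the locative complement of 'put'. The gap is right after 'contract'.

The memo did not say where Maria would put the contract ___.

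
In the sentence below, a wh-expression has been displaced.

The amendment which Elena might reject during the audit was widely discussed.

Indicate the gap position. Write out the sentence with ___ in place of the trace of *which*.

'which' is the direct object of 'reject'. The gap is right after 'reject'.

The amendment which Elena might reject ___ during the audit was widely discussed.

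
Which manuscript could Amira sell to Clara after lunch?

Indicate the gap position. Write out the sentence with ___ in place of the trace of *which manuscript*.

Which manuscript could Amira sell ___ to Clara after lunch?

Before movement: Amira could sell which manuscript to Clara after lunch.
'which manuscript' is the direct object of 'sell'. The gap is right after 'sell'.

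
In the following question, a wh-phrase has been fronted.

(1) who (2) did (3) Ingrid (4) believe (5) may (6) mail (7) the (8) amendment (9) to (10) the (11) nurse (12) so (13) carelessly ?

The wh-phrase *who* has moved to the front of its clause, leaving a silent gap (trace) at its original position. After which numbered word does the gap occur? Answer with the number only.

Pre-movement form: Ingrid did believe who may mail the amendment to the nurse so carelessly.
'who' is the subject of the clause embedded under 'believe'. It moves to the left edge, and the trace sits right after 'believe':
Who did Ingrid believe ___ may mail the amendment to the nurse so carelessly?
'believe' is word 4.

4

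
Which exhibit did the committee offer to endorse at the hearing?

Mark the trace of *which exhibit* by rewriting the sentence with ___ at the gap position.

Underlying clause: The committee did offer to endorse which exhibit at the hearing.
'which exhibit' is the direct object of 'endorse'. The gap is right after 'endorse'.

Which exhibit did the committee offer to endorse ___ at the hearing?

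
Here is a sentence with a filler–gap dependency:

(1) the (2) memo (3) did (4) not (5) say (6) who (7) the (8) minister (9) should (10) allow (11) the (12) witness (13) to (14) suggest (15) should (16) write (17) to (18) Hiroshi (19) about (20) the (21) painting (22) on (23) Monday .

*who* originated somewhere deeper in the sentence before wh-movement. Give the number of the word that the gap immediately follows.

Before movement: The minister should allow the witness to suggest who should write to Hiroshi about the painting on Monday.
'who' functions as the subject of the clause embedded under 'suggest'. It moves to the left edge, and the trace sits right after 'suggest':
The memo did not say who the minister should allow the witness to suggest ___ should write to Hiroshi about the painting on Monday.
'suggest' is word 14.

14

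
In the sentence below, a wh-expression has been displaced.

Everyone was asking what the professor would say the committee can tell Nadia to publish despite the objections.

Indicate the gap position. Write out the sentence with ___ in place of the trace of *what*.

In situ: The professor would say the committee can tell Nadia to publish what despite the objections.
'what' is the direct object of 'publish'. The gap is right after 'publish'.

Everyone was asking what the professor would say the committee can tell Nadia to publish ___ despite the objections.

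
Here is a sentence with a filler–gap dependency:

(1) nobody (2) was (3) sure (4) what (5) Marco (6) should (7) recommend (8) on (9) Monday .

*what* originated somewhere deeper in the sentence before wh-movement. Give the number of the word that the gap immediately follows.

7

Before movement: Marco should recommend what on Monday.
'what' is the direct object of 'recommend'. It moves to the left edge, and the trace sits right after 'recommend':
Nobody was sure what Marco should recommend ___ on Monday.
'recommend' is word 7.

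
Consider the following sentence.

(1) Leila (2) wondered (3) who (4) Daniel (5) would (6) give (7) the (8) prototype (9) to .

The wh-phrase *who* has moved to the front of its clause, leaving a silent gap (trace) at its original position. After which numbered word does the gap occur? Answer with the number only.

Underlying clause: Daniel would give the prototype to who.
'who' is the object of the preposition 'to' (recipient of 'give'). Fronting leaves a gap immediately after 'to':
Leila wondered who Daniel would give the prototype to ___.
'to' is word 9.

9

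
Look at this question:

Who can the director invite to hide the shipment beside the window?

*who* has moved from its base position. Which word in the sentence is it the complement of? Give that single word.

In situ: The director can invite who to hide the shipment beside the window.
'who' is the direct object of 'invite'. It moves to the left edge, and the trace sits right after 'invite':
Who can the director invite ___ to hide the shipment beside the window?

invite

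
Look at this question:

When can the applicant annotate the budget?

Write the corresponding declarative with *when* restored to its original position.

The applicant can annotate the budget when.

'when' is the temporal adjunct. Fronting leaves a gap immediately after 'budget':
When can the applicant annotate the budget ___?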